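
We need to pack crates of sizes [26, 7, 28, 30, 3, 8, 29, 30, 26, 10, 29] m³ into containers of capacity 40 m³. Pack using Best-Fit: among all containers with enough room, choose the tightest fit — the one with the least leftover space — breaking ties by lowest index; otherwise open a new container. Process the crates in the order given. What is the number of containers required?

Put 26 m³ in container 1; 14 m³ remain.
Put 7 m³ in container 1; 7 m³ remain.
Put 28 m³ in container 2; 12 m³ remain.
Put 30 m³ in container 3; 10 m³ remain.
Put 3 m³ in container 1; 4 m³ remain.
Put 8 m³ in container 3; 2 m³ remain.
Put 29 m³ in container 4; 11 m³ remain.
Put 30 m³ in container 5; 10 m³ remain.
Put 26 m³ in container 6; 14 m³ remain.
Put 10 m³ in container 5; 0 m³ remain.
Put 29 m³ in container 7; 11 m³ remain.

7 containers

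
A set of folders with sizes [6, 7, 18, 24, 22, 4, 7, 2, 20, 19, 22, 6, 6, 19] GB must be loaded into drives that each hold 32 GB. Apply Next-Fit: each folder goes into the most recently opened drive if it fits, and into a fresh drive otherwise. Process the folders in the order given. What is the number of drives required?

7

Put 6 GB in drive 1; 26 GB remain.
Put 7 GB in drive 1; 19 GB remain.
Put 18 GB in drive 1; 1 GB remain.
Put 24 GB in drive 2; 8 GB remain.
Put 22 GB in drive 3; 10 GB remain.
Put 4 GB in drive 3; 6 GB remain.
Put 7 GB in drive 4; 25 GB remain.
Put 2 GB in drive 4; 23 GB remain.
Put 20 GB in drive 4; 3 GB remain.
Put 19 GB in drive 5; 13 GB remain.
Put 22 GB in drive 6; 10 GB remain.
Put 6 GB in drive 6; 4 GB remain.
Put 6 GB in drive 7; 26 GB remain.
Put 19 GB in drive 7; 7 GB remain.
Final drives: [6,7,18] [24] [22,4] [7,2,20] [19] [22,6] [6,19].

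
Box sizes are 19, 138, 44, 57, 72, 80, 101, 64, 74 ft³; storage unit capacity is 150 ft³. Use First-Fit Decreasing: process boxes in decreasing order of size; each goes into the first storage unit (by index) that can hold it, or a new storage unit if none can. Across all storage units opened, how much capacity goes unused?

101

Sorted descending: 138, 101, 80, 74, 72, 64, 57, 44, 19.
storage unit 1: place 138 ft³, 12 ft³ left
storage unit 2: place 101 ft³, 49 ft³ left
storage unit 3: place 80 ft³, 70 ft³ left
storage unit 4: place 74 ft³, 76 ft³ left
storage unit 4: place 72 ft³, 4 ft³ left
storage unit 3: place 64 ft³, 6 ft³ left
storage unit 5: place 57 ft³, 93 ft³ left
storage unit 2: place 44 ft³, 5 ft³ left
storage unit 5: place 19 ft³, 74 ft³ left
5 storage units × 150 ft³ = 750 ft³; used 649 ft³; unused 101 ft³.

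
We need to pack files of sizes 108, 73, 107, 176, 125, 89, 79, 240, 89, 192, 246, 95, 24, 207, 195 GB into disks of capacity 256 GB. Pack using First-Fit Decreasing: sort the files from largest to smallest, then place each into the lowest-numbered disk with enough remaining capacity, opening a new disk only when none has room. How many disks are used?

9 disks

Sorted descending: 246, 240, 207, 195, 192, 176, 125, 108, 107, 95, 89, 89, 79, 73, 24.
Put 246 GB in disk 1; 10 GB remain.
Put 240 GB in disk 2; 16 GB remain.
Put 207 GB in disk 3; 49 GB remain.
Put 195 GB in disk 4; 61 GB remain.
Put 192 GB in disk 5; 64 GB remain.
Put 176 GB in disk 6; 80 GB remain.
Put 125 GB in disk 7; 131 GB remain.
Put 108 GB in disk 7; 23 GB remain.
Put 107 GB in disk 8; 149 GB remain.
Put 95 GB in disk 8; 54 GB remain.
Put 89 GB in disk 9; 167 GB remain.
Put 89 GB in disk 9; 78 GB remain.
Put 79 GB in disk 6; 1 GB remain.
Put 73 GB in disk 9; 5 GB remain.
Put 24 GB in disk 3; 25 GB remain.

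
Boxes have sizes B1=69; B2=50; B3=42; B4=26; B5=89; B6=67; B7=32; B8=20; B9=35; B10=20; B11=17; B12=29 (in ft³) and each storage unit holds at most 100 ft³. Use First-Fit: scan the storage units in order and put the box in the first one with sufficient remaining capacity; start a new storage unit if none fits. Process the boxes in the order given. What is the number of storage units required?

6

Put B1 (69 ft³) in storage unit 1; 31 ft³ remain.
Put B2 (50 ft³) in storage unit 2; 50 ft³ remain.
Put B3 (42 ft³) in storage unit 2; 8 ft³ remain.
Put B4 (26 ft³) in storage unit 1; 5 ft³ remain.
Put B5 (89 ft³) in storage unit 3; 11 ft³ remain.
Put B6 (67 ft³) in storage unit 4; 33 ft³ remain.
Put B7 (32 ft³) in storage unit 4; 1 ft³ remain.
Put B8 (20 ft³) in storage unit 5; 80 ft³ remain.
Put B9 (35 ft³) in storage unit 5; 45 ft³ remain.
Put B10 (20 ft³) in storage unit 5; 25 ft³ remain.
Put B11 (17 ft³) in storage unit 5; 8 ft³ remain.
Put B12 (29 ft³) in storage unit 6; 71 ft³ remain.
Final storage units: [69,26] [50,42] [89] [67,32] [20,35,20,17] [29].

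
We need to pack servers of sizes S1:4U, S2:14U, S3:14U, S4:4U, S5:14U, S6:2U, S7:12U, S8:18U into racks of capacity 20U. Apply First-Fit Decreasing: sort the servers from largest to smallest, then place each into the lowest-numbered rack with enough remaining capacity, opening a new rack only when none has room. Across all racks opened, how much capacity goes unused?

Sorted descending: 18, 14, 14, 14, 12, 4, 4, 2.
Put 18U in rack 1; 2U remain.
Put 14U in rack 2; 6U remain.
Put 14U in rack 3; 6U remain.
Put 14U in rack 4; 6U remain.
Put 12U in rack 5; 8U remain.
Put 4U in rack 2; 2U remain.
Put 4U in rack 3; 2U remain.
Put 2U in rack 1; 0U remain.
5 racks × 20U = 100U; used 82U; unused 18U.

18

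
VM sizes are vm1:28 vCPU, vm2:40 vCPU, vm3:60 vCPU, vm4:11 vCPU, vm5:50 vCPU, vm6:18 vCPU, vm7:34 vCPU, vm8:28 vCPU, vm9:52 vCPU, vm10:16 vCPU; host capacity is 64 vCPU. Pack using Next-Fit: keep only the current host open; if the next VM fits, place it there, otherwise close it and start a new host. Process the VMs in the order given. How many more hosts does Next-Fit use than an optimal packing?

2

Next-Fit: [28] [40] [60] [11,50] [18,34] [28] [52] [16] → 8 hosts.
Total size 337 vCPU; any packing needs at least ⌈337/64⌉ = 6 hosts.
An optimal packing achieves that bound: [60] [52,11] [50] [40,18] [34,28] [28,16] → 6 hosts.
Excess: 8 − 6 = 2.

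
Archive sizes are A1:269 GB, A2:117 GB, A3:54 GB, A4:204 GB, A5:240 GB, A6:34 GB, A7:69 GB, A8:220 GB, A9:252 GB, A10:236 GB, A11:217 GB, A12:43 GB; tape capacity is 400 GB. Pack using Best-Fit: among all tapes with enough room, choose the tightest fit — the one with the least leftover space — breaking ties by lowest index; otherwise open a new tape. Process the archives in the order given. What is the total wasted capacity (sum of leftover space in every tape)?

845

tape 1: place A1 (269 GB), 131 GB left
tape 1: place A2 (117 GB), 14 GB left
tape 2: place A3 (54 GB), 346 GB left
tape 2: place A4 (204 GB), 142 GB left
tape 3: place A5 (240 GB), 160 GB left
tape 2: place A6 (34 GB), 108 GB left
tape 2: place A7 (69 GB), 39 GB left
tape 4: place A8 (220 GB), 180 GB left
tape 5: place A9 (252 GB), 148 GB left
tape 6: place A10 (236 GB), 164 GB left
tape 7: place A11 (217 GB), 183 GB left
tape 5: place A12 (43 GB), 105 GB left
7 tapes × 400 GB = 2800 GB; used 1955 GB; unused 845 GB.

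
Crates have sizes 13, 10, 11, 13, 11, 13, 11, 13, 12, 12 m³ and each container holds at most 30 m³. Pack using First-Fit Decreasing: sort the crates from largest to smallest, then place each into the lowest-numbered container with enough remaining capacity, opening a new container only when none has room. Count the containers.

Sorted descending: 13, 13, 13, 13, 12, 12, 11, 11, 11, 10.
container 1: place 13 m³, 17 m³ left
container 1: place 13 m³, 4 m³ left
container 2: place 13 m³, 17 m³ left
container 2: place 13 m³, 4 m³ left
container 3: place 12 m³, 18 m³ left
container 3: place 12 m³, 6 m³ left
container 4: place 11 m³, 19 m³ left
container 4: place 11 m³, 8 m³ left
container 5: place 11 m³, 19 m³ left
container 5: place 10 m³, 9 m³ left
Final containers: [13,13] [13,13] [12,12] [11,11] [11,10].

5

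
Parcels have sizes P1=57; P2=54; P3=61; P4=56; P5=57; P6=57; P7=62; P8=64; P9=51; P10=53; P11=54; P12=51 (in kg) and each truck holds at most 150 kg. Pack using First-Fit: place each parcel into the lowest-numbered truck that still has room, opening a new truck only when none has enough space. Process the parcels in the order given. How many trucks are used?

Put P1 (57 kg) in truck 1; 93 kg remain.
Put P2 (54 kg) in truck 1; 39 kg remain.
Put P3 (61 kg) in truck 2; 89 kg remain.
Put P4 (56 kg) in truck 2; 33 kg remain.
Put P5 (57 kg) in truck 3; 93 kg remain.
Put P6 (57 kg) in truck 3; 36 kg remain.
Put P7 (62 kg) in truck 4; 88 kg remain.
Put P8 (64 kg) in truck 4; 24 kg remain.
Put P9 (51 kg) in truck 5; 99 kg remain.
Put P10 (53 kg) in truck 5; 46 kg remain.
Put P11 (54 kg) in truck 6; 96 kg remain.
Put P12 (51 kg) in truck 6; 45 kg remain.

6 trucks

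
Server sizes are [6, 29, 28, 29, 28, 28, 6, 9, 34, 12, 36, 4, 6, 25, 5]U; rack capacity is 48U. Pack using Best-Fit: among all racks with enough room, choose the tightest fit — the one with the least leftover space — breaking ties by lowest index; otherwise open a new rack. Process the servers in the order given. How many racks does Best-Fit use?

rack 1: place 6U, 42U left
rack 1: place 29U, 13U left
rack 2: place 28U, 20U left
rack 3: place 29U, 19U left
rack 4: place 28U, 20U left
rack 5: place 28U, 20U left
rack 1: place 6U, 7U left
rack 3: place 9U, 10U left
rack 6: place 34U, 14U left
rack 6: place 12U, 2U left
rack 7: place 36U, 12U left
rack 1: place 4U, 3U left
rack 3: place 6U, 4U left
rack 8: place 25U, 23U left
rack 7: place 5U, 7U left
Final racks: [6,29,6,4] [28] [29,9,6] [28] [28] [34,12] [36,5] [25].

8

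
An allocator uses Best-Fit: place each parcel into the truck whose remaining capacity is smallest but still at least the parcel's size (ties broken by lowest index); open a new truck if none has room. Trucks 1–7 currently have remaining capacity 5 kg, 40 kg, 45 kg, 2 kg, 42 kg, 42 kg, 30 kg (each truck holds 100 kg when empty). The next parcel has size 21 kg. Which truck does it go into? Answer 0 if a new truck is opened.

Trucks with room: truck 2 (40 kg), truck 3 (45 kg), truck 5 (42 kg), truck 6 (42 kg), truck 7 (30 kg).
Tightest fit is truck 7 with 30 kg free.

7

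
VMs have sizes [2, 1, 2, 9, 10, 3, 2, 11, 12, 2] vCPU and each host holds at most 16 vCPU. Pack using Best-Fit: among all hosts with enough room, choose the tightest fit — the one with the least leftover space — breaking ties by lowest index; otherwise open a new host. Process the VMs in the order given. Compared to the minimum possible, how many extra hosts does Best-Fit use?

Best-Fit: [2,1,2,9,2] [10,3,2] [11] [12] → 4 hosts.
Total size 54 vCPU; any packing needs at least ⌈54/16⌉ = 4 hosts.
So 4 is already optimal.

0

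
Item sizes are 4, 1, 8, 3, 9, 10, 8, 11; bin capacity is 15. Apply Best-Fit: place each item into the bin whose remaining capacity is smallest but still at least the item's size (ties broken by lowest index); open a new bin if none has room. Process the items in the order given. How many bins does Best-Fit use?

4 → bin 1 (remaining 11)
1 → bin 1 (remaining 10)
8 → bin 1 (remaining 2)
3 → bin 2 (remaining 12)
9 → bin 2 (remaining 3)
10 → bin 3 (remaining 5)
8 → bin 4 (remaining 7)
11 → bin 5 (remaining 4)
Final bins: [4,1,8] [3,9] [10] [8] [11].

5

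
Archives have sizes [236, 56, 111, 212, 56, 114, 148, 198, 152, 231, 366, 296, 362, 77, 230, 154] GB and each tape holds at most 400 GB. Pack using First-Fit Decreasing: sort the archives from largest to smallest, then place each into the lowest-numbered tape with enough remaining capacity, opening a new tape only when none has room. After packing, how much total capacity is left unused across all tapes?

Sorted descending: 366, 362, 296, 236, 231, 230, 212, 198, 154, 152, 148, 114, 111, 77, 56, 56.
tape 1: place 366 GB, 34 GB left
tape 2: place 362 GB, 38 GB left
tape 3: place 296 GB, 104 GB left
tape 4: place 236 GB, 164 GB left
tape 5: place 231 GB, 169 GB left
tape 6: place 230 GB, 170 GB left
tape 7: place 212 GB, 188 GB left
tape 8: place 198 GB, 202 GB left
tape 4: place 154 GB, 10 GB left
tape 5: place 152 GB, 17 GB left
tape 6: place 148 GB, 22 GB left
tape 7: place 114 GB, 74 GB left
tape 8: place 111 GB, 91 GB left
tape 3: place 77 GB, 27 GB left
tape 7: place 56 GB, 18 GB left
tape 8: place 56 GB, 35 GB left
8 tapes × 400 GB = 3200 GB; used 2999 GB; unused 201 GB.

201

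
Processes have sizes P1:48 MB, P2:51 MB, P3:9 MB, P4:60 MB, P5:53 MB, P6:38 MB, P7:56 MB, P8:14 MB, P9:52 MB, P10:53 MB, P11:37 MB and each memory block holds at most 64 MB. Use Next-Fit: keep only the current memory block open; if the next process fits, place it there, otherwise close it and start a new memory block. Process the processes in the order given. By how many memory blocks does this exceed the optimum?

Next-Fit: [48] [51,9] [60] [53] [38] [56] [14] [52] [53] [37] → 10 memory blocks.
9 processes exceed 32 MB (half the capacity), and no two of those can share a memory block, so at least 9 memory blocks are needed.
An optimal packing achieves that bound: [60] [56] [53,9] [53] [52] [51] [48,14] [38] [37] → 9 memory blocks.
Excess: 10 − 9 = 1.

1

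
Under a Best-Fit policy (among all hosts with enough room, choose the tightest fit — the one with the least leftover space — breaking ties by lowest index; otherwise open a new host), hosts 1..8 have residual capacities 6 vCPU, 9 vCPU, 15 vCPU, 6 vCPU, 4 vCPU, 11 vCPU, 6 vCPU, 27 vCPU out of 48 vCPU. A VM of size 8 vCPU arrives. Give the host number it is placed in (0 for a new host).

Hosts with room: host 2 (9 vCPU), host 3 (15 vCPU), host 6 (11 vCPU), host 8 (27 vCPU).
Tightest fit is host 2 with 9 vCPU free.

2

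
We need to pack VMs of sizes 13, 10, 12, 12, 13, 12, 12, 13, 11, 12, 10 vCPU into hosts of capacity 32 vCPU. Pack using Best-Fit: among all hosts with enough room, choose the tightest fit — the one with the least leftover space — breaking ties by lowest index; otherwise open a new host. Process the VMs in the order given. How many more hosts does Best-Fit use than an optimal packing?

Best-Fit: [13,10] [12,12] [13,12] [12,13] [11,12] [10] → 6 hosts.
Total size 130 vCPU; any packing needs at least ⌈130/32⌉ = 5 hosts.
An optimal packing achieves that bound: [13,13] [13,12] [12,12] [12,12] [11,10,10] → 5 hosts.
Excess: 6 − 5 = 1.

1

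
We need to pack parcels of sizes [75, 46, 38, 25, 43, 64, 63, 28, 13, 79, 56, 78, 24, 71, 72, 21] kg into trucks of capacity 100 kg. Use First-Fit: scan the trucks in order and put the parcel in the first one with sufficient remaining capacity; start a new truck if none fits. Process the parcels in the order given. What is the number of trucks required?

10 trucks

75 kg → truck 1 (remaining 25 kg)
46 kg → truck 2 (remaining 54 kg)
38 kg → truck 2 (remaining 16 kg)
25 kg → truck 1 (remaining 0 kg)
43 kg → truck 3 (remaining 57 kg)
64 kg → truck 4 (remaining 36 kg)
63 kg → truck 5 (remaining 37 kg)
28 kg → truck 3 (remaining 29 kg)
13 kg → truck 2 (remaining 3 kg)
79 kg → truck 6 (remaining 21 kg)
56 kg → truck 7 (remaining 44 kg)
78 kg → truck 8 (remaining 22 kg)
24 kg → truck 3 (remaining 5 kg)
71 kg → truck 9 (remaining 29 kg)
72 kg → truck 10 (remaining 28 kg)
21 kg → truck 4 (remaining 15 kg)
Final trucks: [75,25] [46,38,13] [43,28,24] [64,21] [63] [79] [56] [78] [71] [72].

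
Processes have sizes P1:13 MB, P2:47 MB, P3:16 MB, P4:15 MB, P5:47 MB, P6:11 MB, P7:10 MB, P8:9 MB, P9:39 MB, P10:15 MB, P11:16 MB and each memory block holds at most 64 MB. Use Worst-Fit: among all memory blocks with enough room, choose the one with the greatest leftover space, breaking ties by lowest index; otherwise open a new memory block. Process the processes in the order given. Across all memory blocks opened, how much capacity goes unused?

memory block 1: place P1 (13 MB), 51 MB left
memory block 1: place P2 (47 MB), 4 MB left
memory block 2: place P3 (16 MB), 48 MB left
memory block 2: place P4 (15 MB), 33 MB left
memory block 3: place P5 (47 MB), 17 MB left
memory block 2: place P6 (11 MB), 22 MB left
memory block 2: place P7 (10 MB), 12 MB left
memory block 3: place P8 (9 MB), 8 MB left
memory block 4: place P9 (39 MB), 25 MB left
memory block 4: place P10 (15 MB), 10 MB left
memory block 5: place P11 (16 MB), 48 MB left
5 memory blocks × 64 MB = 320 MB; used 238 MB; unused 82 MB.

82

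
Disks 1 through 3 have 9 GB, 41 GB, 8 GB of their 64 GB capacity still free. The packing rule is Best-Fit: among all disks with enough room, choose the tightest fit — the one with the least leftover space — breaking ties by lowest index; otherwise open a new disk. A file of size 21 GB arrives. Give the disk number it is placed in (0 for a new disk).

Disks with room: disk 2 (41 GB).
Tightest fit is disk 2 with 41 GB free.

2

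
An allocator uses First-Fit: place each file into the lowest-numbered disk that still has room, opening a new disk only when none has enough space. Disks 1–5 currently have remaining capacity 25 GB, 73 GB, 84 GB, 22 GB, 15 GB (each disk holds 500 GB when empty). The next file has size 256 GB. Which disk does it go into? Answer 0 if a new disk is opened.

No disk has ≥ 256 GB free, so a new disk is opened.

0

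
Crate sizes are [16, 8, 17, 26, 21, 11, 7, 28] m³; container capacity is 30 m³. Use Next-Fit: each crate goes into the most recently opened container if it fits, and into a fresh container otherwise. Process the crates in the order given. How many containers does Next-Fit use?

container 1: place 16 m³, 14 m³ left
container 1: place 8 m³, 6 m³ left
container 2: place 17 m³, 13 m³ left
container 3: place 26 m³, 4 m³ left
container 4: place 21 m³, 9 m³ left
container 5: place 11 m³, 19 m³ left
container 5: place 7 m³, 12 m³ left
container 6: place 28 m³, 2 m³ left

6 containers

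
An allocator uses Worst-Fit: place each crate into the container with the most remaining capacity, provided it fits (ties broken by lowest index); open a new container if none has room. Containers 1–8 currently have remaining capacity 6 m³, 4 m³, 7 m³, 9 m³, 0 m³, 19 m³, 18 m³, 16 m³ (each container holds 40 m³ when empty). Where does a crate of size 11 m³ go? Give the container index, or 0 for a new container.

6

Containers with room: container 6 (19 m³), container 7 (18 m³), container 8 (16 m³).
Most room is container 6 with 19 m³ free.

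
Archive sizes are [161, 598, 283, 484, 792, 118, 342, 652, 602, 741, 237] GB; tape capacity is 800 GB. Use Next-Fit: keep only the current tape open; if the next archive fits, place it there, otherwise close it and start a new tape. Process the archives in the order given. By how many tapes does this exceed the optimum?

1

Next-Fit: [161,598] [283,484] [792] [118,342] [652] [602] [741] [237] → 8 tapes.
Total size 5010 GB; any packing needs at least ⌈5010/800⌉ = 7 tapes.
An optimal packing achieves that bound: [792] [741] [652,118] [602,161] [598] [484,283] [342,237] → 7 tapes.
Excess: 8 − 7 = 1.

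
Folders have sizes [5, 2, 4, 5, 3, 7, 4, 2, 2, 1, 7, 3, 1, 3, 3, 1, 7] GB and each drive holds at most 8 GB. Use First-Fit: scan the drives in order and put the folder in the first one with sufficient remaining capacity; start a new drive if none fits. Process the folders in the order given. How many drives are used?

Put 5 GB in drive 1; 3 GB remain.
Put 2 GB in drive 1; 1 GB remain.
Put 4 GB in drive 2; 4 GB remain.
Put 5 GB in drive 3; 3 GB remain.
Put 3 GB in drive 2; 1 GB remain.
Put 7 GB in drive 4; 1 GB remain.
Put 4 GB in drive 5; 4 GB remain.
Put 2 GB in drive 3; 1 GB remain.
Put 2 GB in drive 5; 2 GB remain.
Put 1 GB in drive 1; 0 GB remain.
Put 7 GB in drive 6; 1 GB remain.
Put 3 GB in drive 7; 5 GB remain.
Put 1 GB in drive 2; 0 GB remain.
Put 3 GB in drive 7; 2 GB remain.
Put 3 GB in drive 8; 5 GB remain.
Put 1 GB in drive 3; 0 GB remain.
Put 7 GB in drive 9; 1 GB remain.

9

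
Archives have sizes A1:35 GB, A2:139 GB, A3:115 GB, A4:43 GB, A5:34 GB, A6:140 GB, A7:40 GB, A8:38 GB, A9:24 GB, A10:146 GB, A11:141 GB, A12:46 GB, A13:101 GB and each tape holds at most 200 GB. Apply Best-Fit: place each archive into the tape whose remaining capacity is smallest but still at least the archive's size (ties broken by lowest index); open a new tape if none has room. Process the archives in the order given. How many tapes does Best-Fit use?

A1 (35 GB) → tape 1 (remaining 165 GB)
A2 (139 GB) → tape 1 (remaining 26 GB)
A3 (115 GB) → tape 2 (remaining 85 GB)
A4 (43 GB) → tape 2 (remaining 42 GB)
A5 (34 GB) → tape 2 (remaining 8 GB)
A6 (140 GB) → tape 3 (remaining 60 GB)
A7 (40 GB) → tape 3 (remaining 20 GB)
A8 (38 GB) → tape 4 (remaining 162 GB)
A9 (24 GB) → tape 1 (remaining 2 GB)
A10 (146 GB) → tape 4 (remaining 16 GB)
A11 (141 GB) → tape 5 (remaining 59 GB)
A12 (46 GB) → tape 5 (remaining 13 GB)
A13 (101 GB) → tape 6 (remaining 99 GB)

6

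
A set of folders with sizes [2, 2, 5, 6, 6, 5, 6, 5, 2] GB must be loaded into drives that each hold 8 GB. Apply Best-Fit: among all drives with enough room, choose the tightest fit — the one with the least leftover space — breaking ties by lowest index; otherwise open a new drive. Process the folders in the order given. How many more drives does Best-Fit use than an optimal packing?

Best-Fit: [2,2] [5] [6,2] [6] [5] [6] [5] → 7 drives.
6 folders exceed 4 GB (half the capacity), and no two of those can share a drive, so at least 6 drives are needed.
An optimal packing achieves that bound: [6,2] [6,2] [6,2] [5] [5] [5] → 6 drives.
Excess: 7 − 6 = 1.

1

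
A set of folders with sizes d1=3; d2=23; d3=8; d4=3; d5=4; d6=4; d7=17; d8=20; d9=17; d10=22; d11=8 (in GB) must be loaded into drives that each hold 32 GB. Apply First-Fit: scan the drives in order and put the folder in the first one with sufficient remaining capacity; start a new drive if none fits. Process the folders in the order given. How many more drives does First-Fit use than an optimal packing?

First-Fit: [3,23,3] [8,4,4,8] [17] [20] [17] [22] → 6 drives.
Total size 129 GB; any packing needs at least ⌈129/32⌉ = 5 drives.
An optimal packing achieves that bound: [23,8] [22,8] [20,4,4,3] [17,3] [17] → 5 drives.
Excess: 6 − 5 = 1.

1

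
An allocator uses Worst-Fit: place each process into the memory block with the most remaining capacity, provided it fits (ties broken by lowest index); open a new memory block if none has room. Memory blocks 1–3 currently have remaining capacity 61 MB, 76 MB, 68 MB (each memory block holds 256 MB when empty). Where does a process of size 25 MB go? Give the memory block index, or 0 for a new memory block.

2

Memory blocks with room: memory block 1 (61 MB), memory block 2 (76 MB), memory block 3 (68 MB).
Most room is memory block 2 with 76 MB free.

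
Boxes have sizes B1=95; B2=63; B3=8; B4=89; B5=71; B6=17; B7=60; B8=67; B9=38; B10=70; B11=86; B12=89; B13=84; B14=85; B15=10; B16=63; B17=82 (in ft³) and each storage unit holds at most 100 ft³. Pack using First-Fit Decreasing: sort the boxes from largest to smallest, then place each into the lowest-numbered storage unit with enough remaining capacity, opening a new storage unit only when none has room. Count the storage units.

13

Sorted descending: 95, 89, 89, 86, 85, 84, 82, 71, 70, 67, 63, 63, 60, 38, 17, 10, 8.
storage unit 1: place 95 ft³, 5 ft³ left
storage unit 2: place 89 ft³, 11 ft³ left
storage unit 3: place 89 ft³, 11 ft³ left
storage unit 4: place 86 ft³, 14 ft³ left
storage unit 5: place 85 ft³, 15 ft³ left
storage unit 6: place 84 ft³, 16 ft³ left
storage unit 7: place 82 ft³, 18 ft³ left
storage unit 8: place 71 ft³, 29 ft³ left
storage unit 9: place 70 ft³, 30 ft³ left
storage unit 10: place 67 ft³, 33 ft³ left
storage unit 11: place 63 ft³, 37 ft³ left
storage unit 12: place 63 ft³, 37 ft³ left
storage unit 13: place 60 ft³, 40 ft³ left
storage unit 13: place 38 ft³, 2 ft³ left
storage unit 7: place 17 ft³, 1 ft³ left
storage unit 2: place 10 ft³, 1 ft³ left
storage unit 3: place 8 ft³, 3 ft³ left
Final storage units: [95] [89,10] [89,8] [86] [85] [84] [82,17] [71] [70] [67] [63] [63] [60,38].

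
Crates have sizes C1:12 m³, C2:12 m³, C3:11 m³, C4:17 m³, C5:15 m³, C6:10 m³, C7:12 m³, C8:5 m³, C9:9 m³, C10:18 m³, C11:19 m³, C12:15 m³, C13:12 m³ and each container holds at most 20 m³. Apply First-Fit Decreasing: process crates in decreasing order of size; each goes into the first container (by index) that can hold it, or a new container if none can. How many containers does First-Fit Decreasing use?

Sorted descending: 19, 18, 17, 15, 15, 12, 12, 12, 12, 11, 10, 9, 5.
container 1: place 19 m³, 1 m³ left
container 2: place 18 m³, 2 m³ left
container 3: place 17 m³, 3 m³ left
container 4: place 15 m³, 5 m³ left
container 5: place 15 m³, 5 m³ left
container 6: place 12 m³, 8 m³ left
container 7: place 12 m³, 8 m³ left
container 8: place 12 m³, 8 m³ left
container 9: place 12 m³, 8 m³ left
container 10: place 11 m³, 9 m³ left
container 11: place 10 m³, 10 m³ left
container 10: place 9 m³, 0 m³ left
container 4: place 5 m³, 0 m³ left
Final containers: [19] [18] [17] [15,5] [15] [12] [12] [12] [12] [11,9] [10].

11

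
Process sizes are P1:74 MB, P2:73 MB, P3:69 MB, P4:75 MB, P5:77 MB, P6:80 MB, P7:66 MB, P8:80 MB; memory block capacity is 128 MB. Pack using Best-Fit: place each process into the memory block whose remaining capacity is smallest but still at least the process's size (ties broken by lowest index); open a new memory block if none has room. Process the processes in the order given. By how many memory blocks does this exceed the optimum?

Best-Fit: [74] [73] [69] [75] [77] [80] [66] [80] → 8 memory blocks.
8 processes exceed 64 MB (half the capacity), and no two of those can share a memory block, so at least 8 memory blocks are needed.
So 8 is already optimal.

0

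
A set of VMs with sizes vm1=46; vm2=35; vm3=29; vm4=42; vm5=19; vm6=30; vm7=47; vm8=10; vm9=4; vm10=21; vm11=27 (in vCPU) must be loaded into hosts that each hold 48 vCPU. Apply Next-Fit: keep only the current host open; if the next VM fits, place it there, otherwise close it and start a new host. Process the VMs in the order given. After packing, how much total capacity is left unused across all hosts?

122

host 1: place vm1 (46 vCPU), 2 vCPU left
host 2: place vm2 (35 vCPU), 13 vCPU left
host 3: place vm3 (29 vCPU), 19 vCPU left
host 4: place vm4 (42 vCPU), 6 vCPU left
host 5: place vm5 (19 vCPU), 29 vCPU left
host 6: place vm6 (30 vCPU), 18 vCPU left
host 7: place vm7 (47 vCPU), 1 vCPU left
host 8: place vm8 (10 vCPU), 38 vCPU left
host 8: place vm9 (4 vCPU), 34 vCPU left
host 8: place vm10 (21 vCPU), 13 vCPU left
host 9: place vm11 (27 vCPU), 21 vCPU left
9 hosts × 48 vCPU = 432 vCPU; used 310 vCPU; unused 122 vCPU.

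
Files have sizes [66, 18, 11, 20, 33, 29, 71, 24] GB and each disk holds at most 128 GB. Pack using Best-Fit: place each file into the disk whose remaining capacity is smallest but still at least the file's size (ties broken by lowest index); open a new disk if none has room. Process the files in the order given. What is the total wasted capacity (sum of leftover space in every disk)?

66 GB → disk 1 (remaining 62 GB)
18 GB → disk 1 (remaining 44 GB)
11 GB → disk 1 (remaining 33 GB)
20 GB → disk 1 (remaining 13 GB)
33 GB → disk 2 (remaining 95 GB)
29 GB → disk 2 (remaining 66 GB)
71 GB → disk 3 (remaining 57 GB)
24 GB → disk 3 (remaining 33 GB)
3 disks × 128 GB = 384 GB; used 272 GB; unused 112 GB.

112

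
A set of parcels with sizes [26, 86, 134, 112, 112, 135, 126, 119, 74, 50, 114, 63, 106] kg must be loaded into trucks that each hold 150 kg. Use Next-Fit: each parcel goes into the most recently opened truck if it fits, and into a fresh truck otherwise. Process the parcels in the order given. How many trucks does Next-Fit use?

11

Put 26 kg in truck 1; 124 kg remain.
Put 86 kg in truck 1; 38 kg remain.
Put 134 kg in truck 2; 16 kg remain.
Put 112 kg in truck 3; 38 kg remain.
Put 112 kg in truck 4; 38 kg remain.
Put 135 kg in truck 5; 15 kg remain.
Put 126 kg in truck 6; 24 kg remain.
Put 119 kg in truck 7; 31 kg remain.
Put 74 kg in truck 8; 76 kg remain.
Put 50 kg in truck 8; 26 kg remain.
Put 114 kg in truck 9; 36 kg remain.
Put 63 kg in truck 10; 87 kg remain.
Put 106 kg in truck 11; 44 kg remain.
Final trucks: [26,86] [134] [112] [112] [135] [126] [119] [74,50] [114] [63] [106].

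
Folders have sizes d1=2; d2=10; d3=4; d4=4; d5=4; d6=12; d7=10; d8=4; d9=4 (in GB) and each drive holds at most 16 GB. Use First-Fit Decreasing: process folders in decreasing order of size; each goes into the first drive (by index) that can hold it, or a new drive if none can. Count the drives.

4

Sorted descending: 12, 10, 10, 4, 4, 4, 4, 4, 2.
Put 12 GB in drive 1; 4 GB remain.
Put 10 GB in drive 2; 6 GB remain.
Put 10 GB in drive 3; 6 GB remain.
Put 4 GB in drive 1; 0 GB remain.
Put 4 GB in drive 2; 2 GB remain.
Put 4 GB in drive 3; 2 GB remain.
Put 4 GB in drive 4; 12 GB remain.
Put 4 GB in drive 4; 8 GB remain.
Put 2 GB in drive 2; 0 GB remain.
Final drives: [12,4] [10,4,2] [10,4] [4,4].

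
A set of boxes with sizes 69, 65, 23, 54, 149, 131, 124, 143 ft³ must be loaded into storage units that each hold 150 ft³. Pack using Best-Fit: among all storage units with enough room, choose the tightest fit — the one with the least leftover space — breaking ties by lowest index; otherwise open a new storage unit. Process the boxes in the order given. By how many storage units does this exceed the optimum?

Best-Fit: [69,65] [23,54] [149] [131] [124] [143] → 6 storage units.
Total size 758 ft³; any packing needs at least ⌈758/150⌉ = 6 storage units.
So 6 is already optimal.

0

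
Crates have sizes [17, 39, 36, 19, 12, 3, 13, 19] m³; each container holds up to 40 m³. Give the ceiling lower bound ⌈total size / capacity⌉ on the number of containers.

Total size = 17 + 39 + 36 + 19 + 12 + 3 + 13 + 19 = 158 m³.
⌈158 / 40⌉ = 4.

4 containers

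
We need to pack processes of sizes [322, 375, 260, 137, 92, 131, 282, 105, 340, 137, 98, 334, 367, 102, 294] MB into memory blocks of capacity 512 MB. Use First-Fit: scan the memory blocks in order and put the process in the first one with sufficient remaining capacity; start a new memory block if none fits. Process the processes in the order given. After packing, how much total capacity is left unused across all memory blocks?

720

322 MB → memory block 1 (remaining 190 MB)
375 MB → memory block 2 (remaining 137 MB)
260 MB → memory block 3 (remaining 252 MB)
137 MB → memory block 1 (remaining 53 MB)
92 MB → memory block 2 (remaining 45 MB)
131 MB → memory block 3 (remaining 121 MB)
282 MB → memory block 4 (remaining 230 MB)
105 MB → memory block 3 (remaining 16 MB)
340 MB → memory block 5 (remaining 172 MB)
137 MB → memory block 4 (remaining 93 MB)
98 MB → memory block 5 (remaining 74 MB)
334 MB → memory block 6 (remaining 178 MB)
367 MB → memory block 7 (remaining 145 MB)
102 MB → memory block 6 (remaining 76 MB)
294 MB → memory block 8 (remaining 218 MB)
8 memory blocks × 512 MB = 4096 MB; used 3376 MB; unused 720 MB.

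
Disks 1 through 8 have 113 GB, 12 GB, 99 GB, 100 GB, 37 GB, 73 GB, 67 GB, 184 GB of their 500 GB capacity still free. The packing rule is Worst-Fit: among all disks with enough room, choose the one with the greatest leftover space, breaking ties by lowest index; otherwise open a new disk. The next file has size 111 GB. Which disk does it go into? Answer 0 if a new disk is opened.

Disks with room: disk 1 (113 GB), disk 8 (184 GB).
Most room is disk 8 with 184 GB free.

8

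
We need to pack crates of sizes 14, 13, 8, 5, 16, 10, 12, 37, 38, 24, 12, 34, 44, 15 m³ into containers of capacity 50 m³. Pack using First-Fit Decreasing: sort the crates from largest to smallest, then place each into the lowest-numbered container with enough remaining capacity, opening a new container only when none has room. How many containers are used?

6

Sorted descending: 44, 38, 37, 34, 24, 16, 15, 14, 13, 12, 12, 10, 8, 5.
Put 44 m³ in container 1; 6 m³ remain.
Put 38 m³ in container 2; 12 m³ remain.
Put 37 m³ in container 3; 13 m³ remain.
Put 34 m³ in container 4; 16 m³ remain.
Put 24 m³ in container 5; 26 m³ remain.
Put 16 m³ in container 4; 0 m³ remain.
Put 15 m³ in container 5; 11 m³ remain.
Put 14 m³ in container 6; 36 m³ remain.
Put 13 m³ in container 3; 0 m³ remain.
Put 12 m³ in container 2; 0 m³ remain.
Put 12 m³ in container 6; 24 m³ remain.
Put 10 m³ in container 5; 1 m³ remain.
Put 8 m³ in container 6; 16 m³ remain.
Put 5 m³ in container 1; 1 m³ remain.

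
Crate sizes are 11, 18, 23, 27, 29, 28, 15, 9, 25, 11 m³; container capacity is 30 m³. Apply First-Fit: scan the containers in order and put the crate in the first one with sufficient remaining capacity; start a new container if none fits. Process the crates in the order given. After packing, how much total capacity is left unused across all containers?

44

Put 11 m³ in container 1; 19 m³ remain.
Put 18 m³ in container 1; 1 m³ remain.
Put 23 m³ in container 2; 7 m³ remain.
Put 27 m³ in container 3; 3 m³ remain.
Put 29 m³ in container 4; 1 m³ remain.
Put 28 m³ in container 5; 2 m³ remain.
Put 15 m³ in container 6; 15 m³ remain.
Put 9 m³ in container 6; 6 m³ remain.
Put 25 m³ in container 7; 5 m³ remain.
Put 11 m³ in container 8; 19 m³ remain.
8 containers × 30 m³ = 240 m³; used 196 m³; unused 44 m³.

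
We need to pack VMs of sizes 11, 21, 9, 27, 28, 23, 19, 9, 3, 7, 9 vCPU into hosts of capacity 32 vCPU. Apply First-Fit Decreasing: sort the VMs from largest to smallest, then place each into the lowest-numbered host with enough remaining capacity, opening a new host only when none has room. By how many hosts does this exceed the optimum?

0

First-Fit Decreasing: [28,3] [27] [23,9] [21,11] [19,9] [9,7] → 6 hosts.
Total size 166 vCPU; any packing needs at least ⌈166/32⌉ = 6 hosts.
So 6 is already optimal.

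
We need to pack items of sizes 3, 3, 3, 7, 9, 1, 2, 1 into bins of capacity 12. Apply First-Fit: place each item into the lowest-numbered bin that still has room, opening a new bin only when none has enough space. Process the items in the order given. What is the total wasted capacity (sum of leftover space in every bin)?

7

bin 1: place 3, 9 left
bin 1: place 3, 6 left
bin 1: place 3, 3 left
bin 2: place 7, 5 left
bin 3: place 9, 3 left
bin 1: place 1, 2 left
bin 1: place 2, 0 left
bin 2: place 1, 4 left
3 bins × 12 = 36; used 29; unused 7.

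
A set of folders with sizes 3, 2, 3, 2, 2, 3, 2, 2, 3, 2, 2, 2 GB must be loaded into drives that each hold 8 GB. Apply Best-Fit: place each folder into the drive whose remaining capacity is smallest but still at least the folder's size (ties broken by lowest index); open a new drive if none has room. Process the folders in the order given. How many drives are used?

drive 1: place 3 GB, 5 GB left
drive 1: place 2 GB, 3 GB left
drive 1: place 3 GB, 0 GB left
drive 2: place 2 GB, 6 GB left
drive 2: place 2 GB, 4 GB left
drive 2: place 3 GB, 1 GB left
drive 3: place 2 GB, 6 GB left
drive 3: place 2 GB, 4 GB left
drive 3: place 3 GB, 1 GB left
drive 4: place 2 GB, 6 GB left
drive 4: place 2 GB, 4 GB left
drive 4: place 2 GB, 2 GB left
Final drives: [3,2,3] [2,2,3] [2,2,3] [2,2,2].

4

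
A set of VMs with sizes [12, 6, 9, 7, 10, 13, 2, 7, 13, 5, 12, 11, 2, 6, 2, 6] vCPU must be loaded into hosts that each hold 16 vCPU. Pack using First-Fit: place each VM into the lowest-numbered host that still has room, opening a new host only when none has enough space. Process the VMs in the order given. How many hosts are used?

9

12 vCPU → host 1 (remaining 4 vCPU)
6 vCPU → host 2 (remaining 10 vCPU)
9 vCPU → host 2 (remaining 1 vCPU)
7 vCPU → host 3 (remaining 9 vCPU)
10 vCPU → host 4 (remaining 6 vCPU)
13 vCPU → host 5 (remaining 3 vCPU)
2 vCPU → host 1 (remaining 2 vCPU)
7 vCPU → host 3 (remaining 2 vCPU)
13 vCPU → host 6 (remaining 3 vCPU)
5 vCPU → host 4 (remaining 1 vCPU)
12 vCPU → host 7 (remaining 4 vCPU)
11 vCPU → host 8 (remaining 5 vCPU)
2 vCPU → host 1 (remaining 0 vCPU)
6 vCPU → host 9 (remaining 10 vCPU)
2 vCPU → host 3 (remaining 0 vCPU)
6 vCPU → host 9 (remaining 4 vCPU)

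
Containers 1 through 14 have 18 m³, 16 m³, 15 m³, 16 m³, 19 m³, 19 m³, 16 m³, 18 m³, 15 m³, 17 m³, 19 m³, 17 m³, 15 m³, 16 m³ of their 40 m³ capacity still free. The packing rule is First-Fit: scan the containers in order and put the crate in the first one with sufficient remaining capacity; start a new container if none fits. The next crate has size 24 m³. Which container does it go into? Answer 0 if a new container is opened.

0

No container has ≥ 24 m³ free, so a new container is opened.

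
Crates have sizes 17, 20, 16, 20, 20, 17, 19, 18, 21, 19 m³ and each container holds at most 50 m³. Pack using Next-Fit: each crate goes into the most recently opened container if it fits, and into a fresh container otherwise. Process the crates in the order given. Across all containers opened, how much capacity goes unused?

63

Put 17 m³ in container 1; 33 m³ remain.
Put 20 m³ in container 1; 13 m³ remain.
Put 16 m³ in container 2; 34 m³ remain.
Put 20 m³ in container 2; 14 m³ remain.
Put 20 m³ in container 3; 30 m³ remain.
Put 17 m³ in container 3; 13 m³ remain.
Put 19 m³ in container 4; 31 m³ remain.
Put 18 m³ in container 4; 13 m³ remain.
Put 21 m³ in container 5; 29 m³ remain.
Put 19 m³ in container 5; 10 m³ remain.
5 containers × 50 m³ = 250 m³; used 187 m³; unused 63 m³.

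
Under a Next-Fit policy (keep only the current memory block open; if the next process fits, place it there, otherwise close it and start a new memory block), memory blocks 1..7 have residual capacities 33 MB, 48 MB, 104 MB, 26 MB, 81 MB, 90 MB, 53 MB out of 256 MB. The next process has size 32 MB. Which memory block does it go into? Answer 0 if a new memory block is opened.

Next-Fit only looks at memory block 7, which has 53 MB free.
32 MB fits there.

7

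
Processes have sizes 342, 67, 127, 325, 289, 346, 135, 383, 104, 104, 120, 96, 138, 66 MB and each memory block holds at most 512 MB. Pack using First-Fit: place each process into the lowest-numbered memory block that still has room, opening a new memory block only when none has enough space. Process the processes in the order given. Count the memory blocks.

memory block 1: place 342 MB, 170 MB left
memory block 1: place 67 MB, 103 MB left
memory block 2: place 127 MB, 385 MB left
memory block 2: place 325 MB, 60 MB left
memory block 3: place 289 MB, 223 MB left
memory block 4: place 346 MB, 166 MB left
memory block 3: place 135 MB, 88 MB left
memory block 5: place 383 MB, 129 MB left
memory block 4: place 104 MB, 62 MB left
memory block 5: place 104 MB, 25 MB left
memory block 6: place 120 MB, 392 MB left
memory block 1: place 96 MB, 7 MB left
memory block 6: place 138 MB, 254 MB left
memory block 3: place 66 MB, 22 MB left

6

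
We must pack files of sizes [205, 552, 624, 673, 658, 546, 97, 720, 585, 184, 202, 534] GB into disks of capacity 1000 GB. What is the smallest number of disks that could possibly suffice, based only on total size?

6 disks

Total size = 205 + 552 + 624 + 673 + 658 + 546 + 97 + 720 + 585 + 184 + 202 + 534 = 5580 GB.
⌈5580 / 1000⌉ = 6.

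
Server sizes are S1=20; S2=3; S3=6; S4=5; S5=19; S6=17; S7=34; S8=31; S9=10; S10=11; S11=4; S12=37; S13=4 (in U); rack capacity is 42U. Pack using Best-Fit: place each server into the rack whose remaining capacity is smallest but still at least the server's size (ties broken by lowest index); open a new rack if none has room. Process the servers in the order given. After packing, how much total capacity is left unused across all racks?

rack 1: place S1 (20U), 22U left
rack 1: place S2 (3U), 19U left
rack 1: place S3 (6U), 13U left
rack 1: place S4 (5U), 8U left
rack 2: place S5 (19U), 23U left
rack 2: place S6 (17U), 6U left
rack 3: place S7 (34U), 8U left
rack 4: place S8 (31U), 11U left
rack 4: place S9 (10U), 1U left
rack 5: place S10 (11U), 31U left
rack 2: place S11 (4U), 2U left
rack 6: place S12 (37U), 5U left
rack 6: place S13 (4U), 1U left
6 racks × 42U = 252U; used 201U; unused 51U.

51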